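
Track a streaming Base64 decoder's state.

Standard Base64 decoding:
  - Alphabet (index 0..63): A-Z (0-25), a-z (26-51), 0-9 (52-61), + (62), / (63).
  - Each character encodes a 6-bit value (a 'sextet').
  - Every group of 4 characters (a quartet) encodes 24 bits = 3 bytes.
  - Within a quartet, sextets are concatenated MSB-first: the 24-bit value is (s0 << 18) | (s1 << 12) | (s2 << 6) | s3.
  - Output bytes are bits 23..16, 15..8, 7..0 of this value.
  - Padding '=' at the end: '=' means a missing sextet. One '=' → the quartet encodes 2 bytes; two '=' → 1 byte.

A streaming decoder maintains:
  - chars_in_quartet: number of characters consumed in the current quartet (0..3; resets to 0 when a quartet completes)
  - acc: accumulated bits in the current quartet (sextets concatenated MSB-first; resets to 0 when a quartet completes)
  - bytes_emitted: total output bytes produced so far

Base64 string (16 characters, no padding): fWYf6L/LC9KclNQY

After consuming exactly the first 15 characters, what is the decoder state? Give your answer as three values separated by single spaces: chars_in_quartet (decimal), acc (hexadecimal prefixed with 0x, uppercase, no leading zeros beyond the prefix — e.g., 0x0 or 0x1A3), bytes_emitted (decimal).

After char 0 ('f'=31): chars_in_quartet=1 acc=0x1F bytes_emitted=0
After char 1 ('W'=22): chars_in_quartet=2 acc=0x7D6 bytes_emitted=0
After char 2 ('Y'=24): chars_in_quartet=3 acc=0x1F598 bytes_emitted=0
After char 3 ('f'=31): chars_in_quartet=4 acc=0x7D661F -> emit 7D 66 1F, reset; bytes_emitted=3
After char 4 ('6'=58): chars_in_quartet=1 acc=0x3A bytes_emitted=3
After char 5 ('L'=11): chars_in_quartet=2 acc=0xE8B bytes_emitted=3
After char 6 ('/'=63): chars_in_quartet=3 acc=0x3A2FF bytes_emitted=3
After char 7 ('L'=11): chars_in_quartet=4 acc=0xE8BFCB -> emit E8 BF CB, reset; bytes_emitted=6
After char 8 ('C'=2): chars_in_quartet=1 acc=0x2 bytes_emitted=6
After char 9 ('9'=61): chars_in_quartet=2 acc=0xBD bytes_emitted=6
After char 10 ('K'=10): chars_in_quartet=3 acc=0x2F4A bytes_emitted=6
After char 11 ('c'=28): chars_in_quartet=4 acc=0xBD29C -> emit 0B D2 9C, reset; bytes_emitted=9
After char 12 ('l'=37): chars_in_quartet=1 acc=0x25 bytes_emitted=9
After char 13 ('N'=13): chars_in_quartet=2 acc=0x94D bytes_emitted=9
After char 14 ('Q'=16): chars_in_quartet=3 acc=0x25350 bytes_emitted=9

Answer: 3 0x25350 9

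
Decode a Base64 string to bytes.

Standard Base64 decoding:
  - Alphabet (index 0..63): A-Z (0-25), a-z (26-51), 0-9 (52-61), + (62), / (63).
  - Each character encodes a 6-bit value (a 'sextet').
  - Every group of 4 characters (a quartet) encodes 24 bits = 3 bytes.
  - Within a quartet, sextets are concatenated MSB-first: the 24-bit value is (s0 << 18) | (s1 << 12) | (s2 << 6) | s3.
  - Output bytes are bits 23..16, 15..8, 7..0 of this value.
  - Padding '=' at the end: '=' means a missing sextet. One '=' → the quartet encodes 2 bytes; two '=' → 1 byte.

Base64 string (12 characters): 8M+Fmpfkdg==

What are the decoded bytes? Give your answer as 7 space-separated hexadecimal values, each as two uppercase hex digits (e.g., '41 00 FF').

After char 0 ('8'=60): chars_in_quartet=1 acc=0x3C bytes_emitted=0
After char 1 ('M'=12): chars_in_quartet=2 acc=0xF0C bytes_emitted=0
After char 2 ('+'=62): chars_in_quartet=3 acc=0x3C33E bytes_emitted=0
After char 3 ('F'=5): chars_in_quartet=4 acc=0xF0CF85 -> emit F0 CF 85, reset; bytes_emitted=3
After char 4 ('m'=38): chars_in_quartet=1 acc=0x26 bytes_emitted=3
After char 5 ('p'=41): chars_in_quartet=2 acc=0x9A9 bytes_emitted=3
After char 6 ('f'=31): chars_in_quartet=3 acc=0x26A5F bytes_emitted=3
After char 7 ('k'=36): chars_in_quartet=4 acc=0x9A97E4 -> emit 9A 97 E4, reset; bytes_emitted=6
After char 8 ('d'=29): chars_in_quartet=1 acc=0x1D bytes_emitted=6
After char 9 ('g'=32): chars_in_quartet=2 acc=0x760 bytes_emitted=6
Padding '==': partial quartet acc=0x760 -> emit 76; bytes_emitted=7

Answer: F0 CF 85 9A 97 E4 76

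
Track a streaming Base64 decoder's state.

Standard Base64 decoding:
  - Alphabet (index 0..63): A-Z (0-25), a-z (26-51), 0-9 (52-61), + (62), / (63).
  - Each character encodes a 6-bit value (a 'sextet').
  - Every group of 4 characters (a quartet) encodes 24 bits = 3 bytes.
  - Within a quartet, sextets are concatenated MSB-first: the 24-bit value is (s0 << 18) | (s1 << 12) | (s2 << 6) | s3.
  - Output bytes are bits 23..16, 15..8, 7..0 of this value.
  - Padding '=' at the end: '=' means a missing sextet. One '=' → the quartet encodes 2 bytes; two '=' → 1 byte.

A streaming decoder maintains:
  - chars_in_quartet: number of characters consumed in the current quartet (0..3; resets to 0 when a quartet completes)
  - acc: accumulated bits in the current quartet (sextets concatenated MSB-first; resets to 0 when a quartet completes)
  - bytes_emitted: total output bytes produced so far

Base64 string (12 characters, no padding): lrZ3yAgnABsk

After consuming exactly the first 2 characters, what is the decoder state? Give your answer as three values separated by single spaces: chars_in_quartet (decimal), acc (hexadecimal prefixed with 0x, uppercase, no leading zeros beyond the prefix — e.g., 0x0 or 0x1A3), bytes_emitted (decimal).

Answer: 2 0x96B 0

Derivation:
After char 0 ('l'=37): chars_in_quartet=1 acc=0x25 bytes_emitted=0
After char 1 ('r'=43): chars_in_quartet=2 acc=0x96B bytes_emitted=0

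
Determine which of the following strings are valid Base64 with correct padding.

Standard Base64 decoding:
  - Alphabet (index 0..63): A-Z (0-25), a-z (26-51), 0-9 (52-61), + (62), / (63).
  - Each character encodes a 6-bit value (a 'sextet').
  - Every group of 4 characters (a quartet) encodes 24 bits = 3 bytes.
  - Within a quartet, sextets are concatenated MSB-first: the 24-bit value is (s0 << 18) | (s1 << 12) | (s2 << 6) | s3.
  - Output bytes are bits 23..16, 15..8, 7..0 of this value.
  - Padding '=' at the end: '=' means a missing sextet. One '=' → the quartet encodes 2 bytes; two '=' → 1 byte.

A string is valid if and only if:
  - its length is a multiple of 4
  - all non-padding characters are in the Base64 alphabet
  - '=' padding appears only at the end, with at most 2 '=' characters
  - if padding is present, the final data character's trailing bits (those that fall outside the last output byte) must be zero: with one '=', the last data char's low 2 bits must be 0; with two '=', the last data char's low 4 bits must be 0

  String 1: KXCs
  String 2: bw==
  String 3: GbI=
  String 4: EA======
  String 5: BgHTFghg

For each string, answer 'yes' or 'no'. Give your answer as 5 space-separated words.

Answer: yes yes yes no yes

Derivation:
String 1: 'KXCs' → valid
String 2: 'bw==' → valid
String 3: 'GbI=' → valid
String 4: 'EA======' → invalid (6 pad chars (max 2))
String 5: 'BgHTFghg' → valid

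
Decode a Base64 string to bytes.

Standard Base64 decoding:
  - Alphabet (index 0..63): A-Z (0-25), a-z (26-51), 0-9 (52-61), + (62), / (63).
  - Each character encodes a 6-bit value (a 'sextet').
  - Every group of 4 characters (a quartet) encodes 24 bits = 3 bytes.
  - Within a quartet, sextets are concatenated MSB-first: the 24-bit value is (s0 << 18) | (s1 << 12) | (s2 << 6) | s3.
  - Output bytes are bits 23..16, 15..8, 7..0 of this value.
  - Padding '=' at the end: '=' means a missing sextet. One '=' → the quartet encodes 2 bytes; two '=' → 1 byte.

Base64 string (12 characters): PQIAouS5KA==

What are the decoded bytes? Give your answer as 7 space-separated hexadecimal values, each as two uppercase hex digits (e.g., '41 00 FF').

Answer: 3D 02 00 A2 E4 B9 28

Derivation:
After char 0 ('P'=15): chars_in_quartet=1 acc=0xF bytes_emitted=0
After char 1 ('Q'=16): chars_in_quartet=2 acc=0x3D0 bytes_emitted=0
After char 2 ('I'=8): chars_in_quartet=3 acc=0xF408 bytes_emitted=0
After char 3 ('A'=0): chars_in_quartet=4 acc=0x3D0200 -> emit 3D 02 00, reset; bytes_emitted=3
After char 4 ('o'=40): chars_in_quartet=1 acc=0x28 bytes_emitted=3
After char 5 ('u'=46): chars_in_quartet=2 acc=0xA2E bytes_emitted=3
After char 6 ('S'=18): chars_in_quartet=3 acc=0x28B92 bytes_emitted=3
After char 7 ('5'=57): chars_in_quartet=4 acc=0xA2E4B9 -> emit A2 E4 B9, reset; bytes_emitted=6
After char 8 ('K'=10): chars_in_quartet=1 acc=0xA bytes_emitted=6
After char 9 ('A'=0): chars_in_quartet=2 acc=0x280 bytes_emitted=6
Padding '==': partial quartet acc=0x280 -> emit 28; bytes_emitted=7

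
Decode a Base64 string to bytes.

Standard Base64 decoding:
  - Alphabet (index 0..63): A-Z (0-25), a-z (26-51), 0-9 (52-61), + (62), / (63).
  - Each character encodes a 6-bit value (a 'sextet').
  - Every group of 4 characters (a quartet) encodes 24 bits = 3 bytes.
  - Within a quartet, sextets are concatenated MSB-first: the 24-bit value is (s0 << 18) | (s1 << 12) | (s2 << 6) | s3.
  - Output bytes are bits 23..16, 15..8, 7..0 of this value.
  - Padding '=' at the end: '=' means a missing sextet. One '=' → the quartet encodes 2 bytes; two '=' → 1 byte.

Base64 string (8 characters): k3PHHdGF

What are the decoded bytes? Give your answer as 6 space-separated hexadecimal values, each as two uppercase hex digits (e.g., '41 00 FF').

After char 0 ('k'=36): chars_in_quartet=1 acc=0x24 bytes_emitted=0
After char 1 ('3'=55): chars_in_quartet=2 acc=0x937 bytes_emitted=0
After char 2 ('P'=15): chars_in_quartet=3 acc=0x24DCF bytes_emitted=0
After char 3 ('H'=7): chars_in_quartet=4 acc=0x9373C7 -> emit 93 73 C7, reset; bytes_emitted=3
After char 4 ('H'=7): chars_in_quartet=1 acc=0x7 bytes_emitted=3
After char 5 ('d'=29): chars_in_quartet=2 acc=0x1DD bytes_emitted=3
After char 6 ('G'=6): chars_in_quartet=3 acc=0x7746 bytes_emitted=3
After char 7 ('F'=5): chars_in_quartet=4 acc=0x1DD185 -> emit 1D D1 85, reset; bytes_emitted=6

Answer: 93 73 C7 1D D1 85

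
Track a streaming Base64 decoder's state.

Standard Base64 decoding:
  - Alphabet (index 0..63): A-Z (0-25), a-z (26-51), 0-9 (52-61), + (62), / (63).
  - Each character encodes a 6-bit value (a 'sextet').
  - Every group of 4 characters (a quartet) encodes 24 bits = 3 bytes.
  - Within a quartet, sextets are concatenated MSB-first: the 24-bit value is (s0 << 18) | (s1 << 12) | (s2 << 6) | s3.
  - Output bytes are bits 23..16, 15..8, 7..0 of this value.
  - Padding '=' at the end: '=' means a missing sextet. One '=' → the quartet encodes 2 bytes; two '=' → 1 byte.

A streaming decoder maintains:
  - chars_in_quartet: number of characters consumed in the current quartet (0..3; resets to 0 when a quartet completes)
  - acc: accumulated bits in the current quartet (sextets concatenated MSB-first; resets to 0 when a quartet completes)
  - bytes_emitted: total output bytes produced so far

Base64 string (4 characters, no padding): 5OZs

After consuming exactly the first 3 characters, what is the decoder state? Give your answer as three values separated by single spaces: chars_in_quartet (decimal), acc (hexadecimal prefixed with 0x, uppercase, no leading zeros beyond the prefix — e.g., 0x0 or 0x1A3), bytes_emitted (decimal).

Answer: 3 0x39399 0

Derivation:
After char 0 ('5'=57): chars_in_quartet=1 acc=0x39 bytes_emitted=0
After char 1 ('O'=14): chars_in_quartet=2 acc=0xE4E bytes_emitted=0
After char 2 ('Z'=25): chars_in_quartet=3 acc=0x39399 bytes_emitted=0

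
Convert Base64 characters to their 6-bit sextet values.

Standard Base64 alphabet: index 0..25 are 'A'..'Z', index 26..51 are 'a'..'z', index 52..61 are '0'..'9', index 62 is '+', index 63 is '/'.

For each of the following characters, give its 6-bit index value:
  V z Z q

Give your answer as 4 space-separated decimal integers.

'V': A..Z range, ord('V') − ord('A') = 21
'z': a..z range, 26 + ord('z') − ord('a') = 51
'Z': A..Z range, ord('Z') − ord('A') = 25
'q': a..z range, 26 + ord('q') − ord('a') = 42

Answer: 21 51 25 42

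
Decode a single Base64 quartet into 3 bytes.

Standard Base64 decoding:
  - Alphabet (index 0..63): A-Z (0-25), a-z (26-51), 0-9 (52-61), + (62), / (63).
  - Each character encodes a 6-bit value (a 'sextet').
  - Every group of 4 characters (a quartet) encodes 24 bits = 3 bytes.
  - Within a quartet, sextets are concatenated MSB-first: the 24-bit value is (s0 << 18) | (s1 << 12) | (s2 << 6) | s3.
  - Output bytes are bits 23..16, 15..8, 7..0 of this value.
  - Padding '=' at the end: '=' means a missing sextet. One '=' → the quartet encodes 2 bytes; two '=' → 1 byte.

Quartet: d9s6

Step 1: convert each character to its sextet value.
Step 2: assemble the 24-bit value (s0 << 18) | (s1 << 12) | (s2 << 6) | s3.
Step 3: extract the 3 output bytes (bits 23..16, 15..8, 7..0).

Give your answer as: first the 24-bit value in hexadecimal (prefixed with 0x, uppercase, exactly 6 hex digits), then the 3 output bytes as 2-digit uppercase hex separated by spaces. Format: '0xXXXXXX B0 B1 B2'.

Answer: 0x77DB3A 77 DB 3A

Derivation:
Sextets: d=29, 9=61, s=44, 6=58
24-bit: (29<<18) | (61<<12) | (44<<6) | 58
      = 0x740000 | 0x03D000 | 0x000B00 | 0x00003A
      = 0x77DB3A
Bytes: (v>>16)&0xFF=77, (v>>8)&0xFF=DB, v&0xFF=3A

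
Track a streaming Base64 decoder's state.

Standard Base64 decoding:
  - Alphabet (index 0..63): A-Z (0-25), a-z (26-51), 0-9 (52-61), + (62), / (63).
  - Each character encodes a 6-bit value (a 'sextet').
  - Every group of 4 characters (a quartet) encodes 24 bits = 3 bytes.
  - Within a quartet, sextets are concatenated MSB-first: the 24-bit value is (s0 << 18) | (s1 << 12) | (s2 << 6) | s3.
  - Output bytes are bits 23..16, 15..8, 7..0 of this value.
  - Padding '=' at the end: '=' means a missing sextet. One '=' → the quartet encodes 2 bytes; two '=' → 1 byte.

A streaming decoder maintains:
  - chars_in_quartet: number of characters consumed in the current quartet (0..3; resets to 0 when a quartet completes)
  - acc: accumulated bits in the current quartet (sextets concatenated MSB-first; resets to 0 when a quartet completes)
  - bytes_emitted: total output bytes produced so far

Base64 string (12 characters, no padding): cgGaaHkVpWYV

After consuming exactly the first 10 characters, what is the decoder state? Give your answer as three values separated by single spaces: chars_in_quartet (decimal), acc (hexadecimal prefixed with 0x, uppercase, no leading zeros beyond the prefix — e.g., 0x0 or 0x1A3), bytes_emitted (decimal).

After char 0 ('c'=28): chars_in_quartet=1 acc=0x1C bytes_emitted=0
After char 1 ('g'=32): chars_in_quartet=2 acc=0x720 bytes_emitted=0
After char 2 ('G'=6): chars_in_quartet=3 acc=0x1C806 bytes_emitted=0
After char 3 ('a'=26): chars_in_quartet=4 acc=0x72019A -> emit 72 01 9A, reset; bytes_emitted=3
After char 4 ('a'=26): chars_in_quartet=1 acc=0x1A bytes_emitted=3
After char 5 ('H'=7): chars_in_quartet=2 acc=0x687 bytes_emitted=3
After char 6 ('k'=36): chars_in_quartet=3 acc=0x1A1E4 bytes_emitted=3
After char 7 ('V'=21): chars_in_quartet=4 acc=0x687915 -> emit 68 79 15, reset; bytes_emitted=6
After char 8 ('p'=41): chars_in_quartet=1 acc=0x29 bytes_emitted=6
After char 9 ('W'=22): chars_in_quartet=2 acc=0xA56 bytes_emitted=6

Answer: 2 0xA56 6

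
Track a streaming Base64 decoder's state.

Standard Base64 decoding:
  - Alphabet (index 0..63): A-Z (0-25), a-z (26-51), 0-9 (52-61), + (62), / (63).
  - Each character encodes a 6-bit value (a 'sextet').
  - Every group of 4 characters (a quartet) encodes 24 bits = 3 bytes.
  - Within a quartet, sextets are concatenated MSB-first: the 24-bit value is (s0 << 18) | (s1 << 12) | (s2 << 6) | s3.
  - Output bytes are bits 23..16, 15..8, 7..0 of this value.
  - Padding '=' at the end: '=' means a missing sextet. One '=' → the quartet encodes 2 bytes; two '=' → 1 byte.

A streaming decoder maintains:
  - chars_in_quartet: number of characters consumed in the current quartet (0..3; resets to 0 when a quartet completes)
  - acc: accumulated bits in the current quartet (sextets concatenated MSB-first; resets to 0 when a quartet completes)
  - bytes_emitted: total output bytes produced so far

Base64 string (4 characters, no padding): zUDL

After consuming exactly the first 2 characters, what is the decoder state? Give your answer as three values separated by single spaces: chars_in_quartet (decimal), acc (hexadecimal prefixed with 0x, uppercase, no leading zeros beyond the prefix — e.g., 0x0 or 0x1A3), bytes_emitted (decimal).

After char 0 ('z'=51): chars_in_quartet=1 acc=0x33 bytes_emitted=0
After char 1 ('U'=20): chars_in_quartet=2 acc=0xCD4 bytes_emitted=0

Answer: 2 0xCD4 0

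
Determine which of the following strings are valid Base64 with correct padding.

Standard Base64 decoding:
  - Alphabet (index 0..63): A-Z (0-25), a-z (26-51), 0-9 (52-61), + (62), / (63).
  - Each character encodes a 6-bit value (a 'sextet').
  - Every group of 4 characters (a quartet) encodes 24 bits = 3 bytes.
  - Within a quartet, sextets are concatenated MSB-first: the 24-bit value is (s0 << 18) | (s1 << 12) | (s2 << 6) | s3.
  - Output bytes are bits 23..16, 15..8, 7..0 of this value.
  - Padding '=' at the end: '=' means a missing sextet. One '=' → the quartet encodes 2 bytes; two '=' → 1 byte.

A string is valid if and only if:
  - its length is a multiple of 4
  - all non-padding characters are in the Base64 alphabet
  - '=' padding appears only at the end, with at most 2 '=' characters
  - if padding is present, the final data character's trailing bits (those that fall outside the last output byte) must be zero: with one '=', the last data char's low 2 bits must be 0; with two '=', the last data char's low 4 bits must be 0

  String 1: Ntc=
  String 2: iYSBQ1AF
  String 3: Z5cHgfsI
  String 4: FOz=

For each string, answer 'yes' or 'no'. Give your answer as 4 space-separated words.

Answer: yes yes yes no

Derivation:
String 1: 'Ntc=' → valid
String 2: 'iYSBQ1AF' → valid
String 3: 'Z5cHgfsI' → valid
String 4: 'FOz=' → invalid (bad trailing bits)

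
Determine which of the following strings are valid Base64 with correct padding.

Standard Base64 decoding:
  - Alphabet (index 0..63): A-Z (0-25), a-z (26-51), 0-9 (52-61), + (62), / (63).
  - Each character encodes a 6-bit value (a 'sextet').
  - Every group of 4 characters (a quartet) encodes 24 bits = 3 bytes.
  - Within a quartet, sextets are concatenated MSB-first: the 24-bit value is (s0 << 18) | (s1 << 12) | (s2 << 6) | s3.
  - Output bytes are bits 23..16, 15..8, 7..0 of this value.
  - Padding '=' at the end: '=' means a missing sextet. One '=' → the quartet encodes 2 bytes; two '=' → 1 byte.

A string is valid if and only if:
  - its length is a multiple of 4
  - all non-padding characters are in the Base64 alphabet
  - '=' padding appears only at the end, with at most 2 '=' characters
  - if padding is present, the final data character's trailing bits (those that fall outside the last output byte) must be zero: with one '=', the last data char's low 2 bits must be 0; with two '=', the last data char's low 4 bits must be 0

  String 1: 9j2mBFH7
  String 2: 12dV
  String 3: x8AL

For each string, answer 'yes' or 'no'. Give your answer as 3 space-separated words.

String 1: '9j2mBFH7' → valid
String 2: '12dV' → valid
String 3: 'x8AL' → valid

Answer: yes yes yes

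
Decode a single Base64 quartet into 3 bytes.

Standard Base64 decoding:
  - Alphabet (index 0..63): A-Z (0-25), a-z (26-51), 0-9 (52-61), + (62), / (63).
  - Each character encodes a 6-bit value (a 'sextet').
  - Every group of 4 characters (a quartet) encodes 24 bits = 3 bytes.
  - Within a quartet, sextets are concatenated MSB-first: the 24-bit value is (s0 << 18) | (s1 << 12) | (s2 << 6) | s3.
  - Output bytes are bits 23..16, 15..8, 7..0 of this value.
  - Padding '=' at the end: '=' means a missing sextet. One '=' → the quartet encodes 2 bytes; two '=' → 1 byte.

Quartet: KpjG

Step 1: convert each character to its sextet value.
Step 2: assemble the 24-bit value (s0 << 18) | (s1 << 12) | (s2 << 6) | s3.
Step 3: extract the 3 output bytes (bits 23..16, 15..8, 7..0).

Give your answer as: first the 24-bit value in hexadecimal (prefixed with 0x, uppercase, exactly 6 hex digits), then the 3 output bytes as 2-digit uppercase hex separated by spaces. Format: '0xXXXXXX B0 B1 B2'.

Answer: 0x2A98C6 2A 98 C6

Derivation:
Sextets: K=10, p=41, j=35, G=6
24-bit: (10<<18) | (41<<12) | (35<<6) | 6
      = 0x280000 | 0x029000 | 0x0008C0 | 0x000006
      = 0x2A98C6
Bytes: (v>>16)&0xFF=2A, (v>>8)&0xFF=98, v&0xFF=C6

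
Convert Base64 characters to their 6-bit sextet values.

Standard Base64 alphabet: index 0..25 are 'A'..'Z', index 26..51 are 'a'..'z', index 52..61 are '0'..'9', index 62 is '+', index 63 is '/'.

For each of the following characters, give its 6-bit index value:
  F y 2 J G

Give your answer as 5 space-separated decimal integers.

'F': A..Z range, ord('F') − ord('A') = 5
'y': a..z range, 26 + ord('y') − ord('a') = 50
'2': 0..9 range, 52 + ord('2') − ord('0') = 54
'J': A..Z range, ord('J') − ord('A') = 9
'G': A..Z range, ord('G') − ord('A') = 6

Answer: 5 50 54 9 6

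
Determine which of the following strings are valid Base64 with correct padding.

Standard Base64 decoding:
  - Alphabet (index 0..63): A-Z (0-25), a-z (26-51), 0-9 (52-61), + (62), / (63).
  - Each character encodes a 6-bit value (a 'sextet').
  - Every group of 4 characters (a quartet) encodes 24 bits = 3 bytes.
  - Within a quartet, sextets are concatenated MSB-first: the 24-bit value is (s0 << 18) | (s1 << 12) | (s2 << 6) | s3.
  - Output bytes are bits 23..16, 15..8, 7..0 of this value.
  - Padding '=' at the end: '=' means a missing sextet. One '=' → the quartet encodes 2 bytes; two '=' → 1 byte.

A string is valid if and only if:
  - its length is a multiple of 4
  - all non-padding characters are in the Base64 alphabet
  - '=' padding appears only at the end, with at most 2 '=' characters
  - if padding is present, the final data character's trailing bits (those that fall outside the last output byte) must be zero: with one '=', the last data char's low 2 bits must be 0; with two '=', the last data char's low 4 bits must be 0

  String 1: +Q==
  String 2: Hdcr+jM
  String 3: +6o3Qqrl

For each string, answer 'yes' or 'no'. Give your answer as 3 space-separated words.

String 1: '+Q==' → valid
String 2: 'Hdcr+jM' → invalid (len=7 not mult of 4)
String 3: '+6o3Qqrl' → valid

Answer: yes no yes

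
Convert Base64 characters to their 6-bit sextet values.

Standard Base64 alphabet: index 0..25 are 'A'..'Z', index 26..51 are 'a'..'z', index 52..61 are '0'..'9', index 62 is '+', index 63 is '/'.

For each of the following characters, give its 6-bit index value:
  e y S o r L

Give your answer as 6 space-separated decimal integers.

Answer: 30 50 18 40 43 11

Derivation:
'e': a..z range, 26 + ord('e') − ord('a') = 30
'y': a..z range, 26 + ord('y') − ord('a') = 50
'S': A..Z range, ord('S') − ord('A') = 18
'o': a..z range, 26 + ord('o') − ord('a') = 40
'r': a..z range, 26 + ord('r') − ord('a') = 43
'L': A..Z range, ord('L') − ord('A') = 11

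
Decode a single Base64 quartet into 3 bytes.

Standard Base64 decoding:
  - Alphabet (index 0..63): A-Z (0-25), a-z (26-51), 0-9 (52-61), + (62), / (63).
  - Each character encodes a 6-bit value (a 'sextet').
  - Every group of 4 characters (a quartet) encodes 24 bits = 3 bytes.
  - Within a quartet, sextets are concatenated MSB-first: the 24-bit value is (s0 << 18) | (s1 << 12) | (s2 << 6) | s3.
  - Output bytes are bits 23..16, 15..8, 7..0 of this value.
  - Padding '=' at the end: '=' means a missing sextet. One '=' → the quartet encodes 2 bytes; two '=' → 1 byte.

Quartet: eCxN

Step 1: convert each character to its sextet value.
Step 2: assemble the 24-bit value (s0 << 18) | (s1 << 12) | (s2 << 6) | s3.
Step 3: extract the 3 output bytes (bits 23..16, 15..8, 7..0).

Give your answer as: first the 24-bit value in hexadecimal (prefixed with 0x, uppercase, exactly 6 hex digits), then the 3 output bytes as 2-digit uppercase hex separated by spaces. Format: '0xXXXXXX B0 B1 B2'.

Sextets: e=30, C=2, x=49, N=13
24-bit: (30<<18) | (2<<12) | (49<<6) | 13
      = 0x780000 | 0x002000 | 0x000C40 | 0x00000D
      = 0x782C4D
Bytes: (v>>16)&0xFF=78, (v>>8)&0xFF=2C, v&0xFF=4D

Answer: 0x782C4D 78 2C 4D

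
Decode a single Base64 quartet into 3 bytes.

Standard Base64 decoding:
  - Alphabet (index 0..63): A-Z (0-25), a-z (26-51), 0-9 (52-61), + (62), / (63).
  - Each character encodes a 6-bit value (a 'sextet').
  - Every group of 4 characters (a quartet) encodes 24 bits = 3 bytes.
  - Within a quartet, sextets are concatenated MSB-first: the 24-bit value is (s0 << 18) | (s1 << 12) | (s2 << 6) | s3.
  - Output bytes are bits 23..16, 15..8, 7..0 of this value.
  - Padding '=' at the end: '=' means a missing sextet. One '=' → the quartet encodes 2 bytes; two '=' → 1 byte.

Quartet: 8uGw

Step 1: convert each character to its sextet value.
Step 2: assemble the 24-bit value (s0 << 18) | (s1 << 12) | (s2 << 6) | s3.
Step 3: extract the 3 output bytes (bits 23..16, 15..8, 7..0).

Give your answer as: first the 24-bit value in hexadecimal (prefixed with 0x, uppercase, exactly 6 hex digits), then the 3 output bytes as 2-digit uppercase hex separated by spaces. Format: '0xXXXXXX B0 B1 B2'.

Sextets: 8=60, u=46, G=6, w=48
24-bit: (60<<18) | (46<<12) | (6<<6) | 48
      = 0xF00000 | 0x02E000 | 0x000180 | 0x000030
      = 0xF2E1B0
Bytes: (v>>16)&0xFF=F2, (v>>8)&0xFF=E1, v&0xFF=B0

Answer: 0xF2E1B0 F2 E1 B0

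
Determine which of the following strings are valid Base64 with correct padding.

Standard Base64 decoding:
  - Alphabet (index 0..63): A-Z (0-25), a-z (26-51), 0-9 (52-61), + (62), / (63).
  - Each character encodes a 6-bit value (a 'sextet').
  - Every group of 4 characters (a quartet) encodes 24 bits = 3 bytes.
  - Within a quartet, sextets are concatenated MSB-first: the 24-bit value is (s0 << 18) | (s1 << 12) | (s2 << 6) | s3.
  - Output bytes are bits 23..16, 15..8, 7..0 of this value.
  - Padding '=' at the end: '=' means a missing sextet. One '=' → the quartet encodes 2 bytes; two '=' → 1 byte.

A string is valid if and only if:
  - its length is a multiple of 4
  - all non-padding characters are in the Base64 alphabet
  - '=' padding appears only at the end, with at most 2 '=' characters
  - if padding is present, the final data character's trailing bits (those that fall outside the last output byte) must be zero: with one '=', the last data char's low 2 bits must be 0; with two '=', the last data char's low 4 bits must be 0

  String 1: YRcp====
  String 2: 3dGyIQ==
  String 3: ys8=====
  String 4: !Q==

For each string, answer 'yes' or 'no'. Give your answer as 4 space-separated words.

String 1: 'YRcp====' → invalid (4 pad chars (max 2))
String 2: '3dGyIQ==' → valid
String 3: 'ys8=====' → invalid (5 pad chars (max 2))
String 4: '!Q==' → invalid (bad char(s): ['!'])

Answer: no yes no no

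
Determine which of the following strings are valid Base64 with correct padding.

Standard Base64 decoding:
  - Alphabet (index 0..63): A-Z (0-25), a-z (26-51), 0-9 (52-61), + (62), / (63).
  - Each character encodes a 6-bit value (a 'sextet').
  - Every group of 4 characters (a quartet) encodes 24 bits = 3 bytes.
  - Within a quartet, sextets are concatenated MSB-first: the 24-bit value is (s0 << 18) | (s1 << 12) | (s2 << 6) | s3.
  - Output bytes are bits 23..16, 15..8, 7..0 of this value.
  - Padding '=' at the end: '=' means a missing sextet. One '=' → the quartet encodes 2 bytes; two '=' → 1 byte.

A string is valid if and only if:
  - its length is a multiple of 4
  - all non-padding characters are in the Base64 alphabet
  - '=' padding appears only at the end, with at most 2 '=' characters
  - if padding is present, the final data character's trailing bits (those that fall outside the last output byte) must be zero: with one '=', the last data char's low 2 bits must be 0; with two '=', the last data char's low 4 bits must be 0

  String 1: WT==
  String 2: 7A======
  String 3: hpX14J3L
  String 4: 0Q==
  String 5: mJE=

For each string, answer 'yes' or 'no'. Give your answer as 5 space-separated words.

Answer: no no yes yes yes

Derivation:
String 1: 'WT==' → invalid (bad trailing bits)
String 2: '7A======' → invalid (6 pad chars (max 2))
String 3: 'hpX14J3L' → valid
String 4: '0Q==' → valid
String 5: 'mJE=' → valid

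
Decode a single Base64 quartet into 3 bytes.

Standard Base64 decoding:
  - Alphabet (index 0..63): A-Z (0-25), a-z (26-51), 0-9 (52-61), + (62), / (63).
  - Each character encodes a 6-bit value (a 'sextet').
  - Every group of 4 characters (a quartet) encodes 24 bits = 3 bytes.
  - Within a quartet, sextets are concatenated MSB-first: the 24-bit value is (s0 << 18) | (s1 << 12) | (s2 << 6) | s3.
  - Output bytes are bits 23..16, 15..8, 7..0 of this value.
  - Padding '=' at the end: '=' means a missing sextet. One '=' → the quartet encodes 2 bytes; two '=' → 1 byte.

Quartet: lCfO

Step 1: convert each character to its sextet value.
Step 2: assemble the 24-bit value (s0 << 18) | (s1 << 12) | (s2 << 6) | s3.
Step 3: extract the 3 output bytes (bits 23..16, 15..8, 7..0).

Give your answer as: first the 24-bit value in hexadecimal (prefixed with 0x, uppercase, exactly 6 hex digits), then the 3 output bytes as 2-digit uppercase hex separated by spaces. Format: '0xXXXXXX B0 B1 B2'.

Sextets: l=37, C=2, f=31, O=14
24-bit: (37<<18) | (2<<12) | (31<<6) | 14
      = 0x940000 | 0x002000 | 0x0007C0 | 0x00000E
      = 0x9427CE
Bytes: (v>>16)&0xFF=94, (v>>8)&0xFF=27, v&0xFF=CE

Answer: 0x9427CE 94 27 CE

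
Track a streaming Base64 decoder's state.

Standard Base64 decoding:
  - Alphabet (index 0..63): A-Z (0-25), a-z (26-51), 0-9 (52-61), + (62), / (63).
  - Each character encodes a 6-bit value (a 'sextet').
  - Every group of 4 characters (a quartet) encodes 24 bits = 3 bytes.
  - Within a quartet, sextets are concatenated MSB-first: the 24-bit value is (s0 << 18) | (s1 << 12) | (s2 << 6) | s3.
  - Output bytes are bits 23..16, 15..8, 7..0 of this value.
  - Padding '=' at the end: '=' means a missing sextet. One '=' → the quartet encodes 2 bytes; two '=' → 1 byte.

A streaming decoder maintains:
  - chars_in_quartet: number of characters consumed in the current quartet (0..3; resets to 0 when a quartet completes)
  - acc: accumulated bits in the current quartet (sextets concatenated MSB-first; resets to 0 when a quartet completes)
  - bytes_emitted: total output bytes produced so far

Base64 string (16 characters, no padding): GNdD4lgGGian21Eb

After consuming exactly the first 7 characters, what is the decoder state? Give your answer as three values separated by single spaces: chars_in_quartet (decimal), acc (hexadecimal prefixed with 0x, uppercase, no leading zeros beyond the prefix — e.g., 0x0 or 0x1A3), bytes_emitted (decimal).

Answer: 3 0x38960 3

Derivation:
After char 0 ('G'=6): chars_in_quartet=1 acc=0x6 bytes_emitted=0
After char 1 ('N'=13): chars_in_quartet=2 acc=0x18D bytes_emitted=0
After char 2 ('d'=29): chars_in_quartet=3 acc=0x635D bytes_emitted=0
After char 3 ('D'=3): chars_in_quartet=4 acc=0x18D743 -> emit 18 D7 43, reset; bytes_emitted=3
After char 4 ('4'=56): chars_in_quartet=1 acc=0x38 bytes_emitted=3
After char 5 ('l'=37): chars_in_quartet=2 acc=0xE25 bytes_emitted=3
After char 6 ('g'=32): chars_in_quartet=3 acc=0x38960 bytes_emitted=3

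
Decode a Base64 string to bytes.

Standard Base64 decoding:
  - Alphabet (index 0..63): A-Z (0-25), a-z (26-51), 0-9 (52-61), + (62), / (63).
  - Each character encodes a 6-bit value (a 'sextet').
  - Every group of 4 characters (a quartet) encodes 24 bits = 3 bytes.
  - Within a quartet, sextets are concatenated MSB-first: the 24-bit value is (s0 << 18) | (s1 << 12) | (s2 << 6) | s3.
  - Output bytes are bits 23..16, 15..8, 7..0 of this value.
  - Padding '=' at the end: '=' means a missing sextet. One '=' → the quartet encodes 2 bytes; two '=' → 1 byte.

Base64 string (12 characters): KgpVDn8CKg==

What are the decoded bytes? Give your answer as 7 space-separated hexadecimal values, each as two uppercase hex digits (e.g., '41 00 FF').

Answer: 2A 0A 55 0E 7F 02 2A

Derivation:
After char 0 ('K'=10): chars_in_quartet=1 acc=0xA bytes_emitted=0
After char 1 ('g'=32): chars_in_quartet=2 acc=0x2A0 bytes_emitted=0
After char 2 ('p'=41): chars_in_quartet=3 acc=0xA829 bytes_emitted=0
After char 3 ('V'=21): chars_in_quartet=4 acc=0x2A0A55 -> emit 2A 0A 55, reset; bytes_emitted=3
After char 4 ('D'=3): chars_in_quartet=1 acc=0x3 bytes_emitted=3
After char 5 ('n'=39): chars_in_quartet=2 acc=0xE7 bytes_emitted=3
After char 6 ('8'=60): chars_in_quartet=3 acc=0x39FC bytes_emitted=3
After char 7 ('C'=2): chars_in_quartet=4 acc=0xE7F02 -> emit 0E 7F 02, reset; bytes_emitted=6
After char 8 ('K'=10): chars_in_quartet=1 acc=0xA bytes_emitted=6
After char 9 ('g'=32): chars_in_quartet=2 acc=0x2A0 bytes_emitted=6
Padding '==': partial quartet acc=0x2A0 -> emit 2A; bytes_emitted=7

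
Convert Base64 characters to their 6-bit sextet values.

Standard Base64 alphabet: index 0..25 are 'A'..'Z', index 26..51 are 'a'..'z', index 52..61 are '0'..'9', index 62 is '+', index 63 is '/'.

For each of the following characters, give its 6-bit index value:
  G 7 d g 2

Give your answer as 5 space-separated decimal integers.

'G': A..Z range, ord('G') − ord('A') = 6
'7': 0..9 range, 52 + ord('7') − ord('0') = 59
'd': a..z range, 26 + ord('d') − ord('a') = 29
'g': a..z range, 26 + ord('g') − ord('a') = 32
'2': 0..9 range, 52 + ord('2') − ord('0') = 54

Answer: 6 59 29 32 54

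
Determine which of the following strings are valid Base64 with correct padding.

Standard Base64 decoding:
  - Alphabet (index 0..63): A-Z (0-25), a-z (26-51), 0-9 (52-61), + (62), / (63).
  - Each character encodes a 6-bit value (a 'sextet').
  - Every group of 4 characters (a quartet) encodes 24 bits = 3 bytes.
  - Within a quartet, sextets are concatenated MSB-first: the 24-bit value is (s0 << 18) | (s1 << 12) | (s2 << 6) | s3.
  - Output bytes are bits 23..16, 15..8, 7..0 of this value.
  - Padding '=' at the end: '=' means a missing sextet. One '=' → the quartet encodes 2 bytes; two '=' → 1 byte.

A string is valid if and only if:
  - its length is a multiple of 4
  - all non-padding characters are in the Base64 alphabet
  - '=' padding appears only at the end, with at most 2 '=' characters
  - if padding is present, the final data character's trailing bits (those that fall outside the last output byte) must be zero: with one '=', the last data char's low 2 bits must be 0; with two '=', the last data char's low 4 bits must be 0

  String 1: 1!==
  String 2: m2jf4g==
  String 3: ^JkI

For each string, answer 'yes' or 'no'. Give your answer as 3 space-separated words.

String 1: '1!==' → invalid (bad char(s): ['!'])
String 2: 'm2jf4g==' → valid
String 3: '^JkI' → invalid (bad char(s): ['^'])

Answer: no yes no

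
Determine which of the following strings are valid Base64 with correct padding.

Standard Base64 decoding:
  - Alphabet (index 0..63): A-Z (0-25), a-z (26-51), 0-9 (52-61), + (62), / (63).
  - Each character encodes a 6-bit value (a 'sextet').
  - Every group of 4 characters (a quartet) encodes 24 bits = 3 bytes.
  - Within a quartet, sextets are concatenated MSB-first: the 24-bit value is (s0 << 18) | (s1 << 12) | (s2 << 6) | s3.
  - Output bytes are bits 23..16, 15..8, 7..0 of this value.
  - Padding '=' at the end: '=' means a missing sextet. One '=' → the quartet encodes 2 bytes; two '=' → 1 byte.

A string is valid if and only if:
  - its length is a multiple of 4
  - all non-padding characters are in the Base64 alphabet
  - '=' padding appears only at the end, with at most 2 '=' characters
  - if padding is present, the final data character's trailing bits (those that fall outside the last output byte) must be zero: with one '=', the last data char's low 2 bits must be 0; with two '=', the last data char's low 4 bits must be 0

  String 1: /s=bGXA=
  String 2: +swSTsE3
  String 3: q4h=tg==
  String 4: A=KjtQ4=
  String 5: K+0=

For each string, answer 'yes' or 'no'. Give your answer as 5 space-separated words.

Answer: no yes no no yes

Derivation:
String 1: '/s=bGXA=' → invalid (bad char(s): ['=']; '=' in middle)
String 2: '+swSTsE3' → valid
String 3: 'q4h=tg==' → invalid (bad char(s): ['=']; '=' in middle)
String 4: 'A=KjtQ4=' → invalid (bad char(s): ['=']; '=' in middle)
String 5: 'K+0=' → valid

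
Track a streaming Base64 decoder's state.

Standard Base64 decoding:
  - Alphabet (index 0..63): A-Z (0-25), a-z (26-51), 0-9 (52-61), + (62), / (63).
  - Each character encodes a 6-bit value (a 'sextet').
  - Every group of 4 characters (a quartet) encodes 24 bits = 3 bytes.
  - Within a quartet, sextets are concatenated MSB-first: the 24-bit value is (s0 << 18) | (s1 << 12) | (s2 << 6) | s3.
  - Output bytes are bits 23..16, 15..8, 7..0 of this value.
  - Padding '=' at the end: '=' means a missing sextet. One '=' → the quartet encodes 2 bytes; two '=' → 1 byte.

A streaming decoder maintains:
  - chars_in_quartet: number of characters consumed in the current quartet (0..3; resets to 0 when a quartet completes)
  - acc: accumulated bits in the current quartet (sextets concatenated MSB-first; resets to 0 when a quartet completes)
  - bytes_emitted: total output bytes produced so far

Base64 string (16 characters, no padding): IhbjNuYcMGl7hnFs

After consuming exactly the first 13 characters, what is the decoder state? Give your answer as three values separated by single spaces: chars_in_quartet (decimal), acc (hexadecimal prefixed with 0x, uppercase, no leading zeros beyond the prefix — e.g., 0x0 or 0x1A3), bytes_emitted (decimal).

After char 0 ('I'=8): chars_in_quartet=1 acc=0x8 bytes_emitted=0
After char 1 ('h'=33): chars_in_quartet=2 acc=0x221 bytes_emitted=0
After char 2 ('b'=27): chars_in_quartet=3 acc=0x885B bytes_emitted=0
After char 3 ('j'=35): chars_in_quartet=4 acc=0x2216E3 -> emit 22 16 E3, reset; bytes_emitted=3
After char 4 ('N'=13): chars_in_quartet=1 acc=0xD bytes_emitted=3
After char 5 ('u'=46): chars_in_quartet=2 acc=0x36E bytes_emitted=3
After char 6 ('Y'=24): chars_in_quartet=3 acc=0xDB98 bytes_emitted=3
After char 7 ('c'=28): chars_in_quartet=4 acc=0x36E61C -> emit 36 E6 1C, reset; bytes_emitted=6
After char 8 ('M'=12): chars_in_quartet=1 acc=0xC bytes_emitted=6
After char 9 ('G'=6): chars_in_quartet=2 acc=0x306 bytes_emitted=6
After char 10 ('l'=37): chars_in_quartet=3 acc=0xC1A5 bytes_emitted=6
After char 11 ('7'=59): chars_in_quartet=4 acc=0x30697B -> emit 30 69 7B, reset; bytes_emitted=9
After char 12 ('h'=33): chars_in_quartet=1 acc=0x21 bytes_emitted=9

Answer: 1 0x21 9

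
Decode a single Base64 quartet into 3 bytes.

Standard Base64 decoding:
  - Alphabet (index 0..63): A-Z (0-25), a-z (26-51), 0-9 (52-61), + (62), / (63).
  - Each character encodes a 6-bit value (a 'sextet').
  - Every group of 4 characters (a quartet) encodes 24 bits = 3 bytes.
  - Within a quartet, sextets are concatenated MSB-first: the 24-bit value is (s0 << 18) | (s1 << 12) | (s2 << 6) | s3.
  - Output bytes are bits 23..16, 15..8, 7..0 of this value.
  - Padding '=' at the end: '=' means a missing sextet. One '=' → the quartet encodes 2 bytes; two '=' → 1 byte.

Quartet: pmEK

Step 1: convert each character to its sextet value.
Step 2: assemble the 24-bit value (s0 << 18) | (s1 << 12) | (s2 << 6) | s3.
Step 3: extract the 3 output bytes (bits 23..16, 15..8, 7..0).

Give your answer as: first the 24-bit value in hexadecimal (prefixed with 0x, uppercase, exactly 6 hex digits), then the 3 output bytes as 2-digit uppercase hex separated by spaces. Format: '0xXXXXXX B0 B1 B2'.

Answer: 0xA6610A A6 61 0A

Derivation:
Sextets: p=41, m=38, E=4, K=10
24-bit: (41<<18) | (38<<12) | (4<<6) | 10
      = 0xA40000 | 0x026000 | 0x000100 | 0x00000A
      = 0xA6610A
Bytes: (v>>16)&0xFF=A6, (v>>8)&0xFF=61, v&0xFF=0A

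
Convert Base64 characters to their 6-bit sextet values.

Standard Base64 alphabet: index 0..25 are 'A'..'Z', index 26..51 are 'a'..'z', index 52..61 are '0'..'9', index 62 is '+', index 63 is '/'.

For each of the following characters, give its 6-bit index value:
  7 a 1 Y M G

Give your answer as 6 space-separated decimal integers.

'7': 0..9 range, 52 + ord('7') − ord('0') = 59
'a': a..z range, 26 + ord('a') − ord('a') = 26
'1': 0..9 range, 52 + ord('1') − ord('0') = 53
'Y': A..Z range, ord('Y') − ord('A') = 24
'M': A..Z range, ord('M') − ord('A') = 12
'G': A..Z range, ord('G') − ord('A') = 6

Answer: 59 26 53 24 12 6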